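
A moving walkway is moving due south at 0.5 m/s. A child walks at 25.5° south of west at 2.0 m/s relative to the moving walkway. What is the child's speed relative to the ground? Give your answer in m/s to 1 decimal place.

Taking east as x and north as y: moving walkway velocity = (0.000, -0.500) m/s; child velocity relative to moving walkway = (-1.805, -0.861) m/s.
Velocity relative to ground = (0.000, -0.500) + (-1.805, -0.861) = (-1.805, -1.361) m/s.
Speed = |(-1.805, -1.361)| = 2.261 m/s.

2.3 m/s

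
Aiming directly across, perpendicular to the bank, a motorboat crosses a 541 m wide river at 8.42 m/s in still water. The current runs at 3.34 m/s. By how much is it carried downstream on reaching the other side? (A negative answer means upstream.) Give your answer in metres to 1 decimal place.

214.6 m

Perpendicular speed = 8.420 m/s; crossing time = 541 / 8.420 = 64.252 s.
Net downstream speed = 3.340 m/s.
Drift = 3.340 × 64.252 = 214.601 m (downstream).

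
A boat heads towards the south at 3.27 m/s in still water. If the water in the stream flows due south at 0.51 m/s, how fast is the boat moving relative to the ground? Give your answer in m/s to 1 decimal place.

3.8 m/s

Taking east as x and north as y: velocity relative to the water = (0.000, -3.270) m/s; the water relative to ground = (0.000, -0.510) m/s.
Velocity relative to ground = (0.000, -3.270) + (0.000, -0.510) = (0.000, -3.780) m/s.
Speed = |(0.000, -3.780)| = 3.780 m/s.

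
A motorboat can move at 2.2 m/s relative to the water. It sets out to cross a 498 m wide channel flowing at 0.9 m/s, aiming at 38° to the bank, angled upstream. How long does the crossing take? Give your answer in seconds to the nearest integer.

The component of the motorboat's velocity perpendicular to the bank is 2.2 × sin 38° = 1.354 m/s.
Only the cross-stream component determines the crossing time; the current contributes nothing perpendicular to the bank.
Time = 498 / 1.354 = 367.675 s.

368 s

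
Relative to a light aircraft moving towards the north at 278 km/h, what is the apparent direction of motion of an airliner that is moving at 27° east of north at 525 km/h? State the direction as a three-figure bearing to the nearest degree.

051°

Taking east as x and north as y: airliner velocity = (238.345, 467.778) km/h; light aircraft velocity = (0.000, 278.000) km/h.
Velocity of airliner relative to light aircraft = (238.345, 467.778) − (0.000, 278.000) = (238.345, 189.778) km/h.
Bearing = atan2(238.35, 189.78) = 51.47° clockwise from north.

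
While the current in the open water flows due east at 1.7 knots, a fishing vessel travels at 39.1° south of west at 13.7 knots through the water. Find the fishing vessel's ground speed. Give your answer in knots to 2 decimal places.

Taking east as x and north as y: velocity relative to the water = (-10.632, -8.640) knots; the water relative to ground = (1.700, 0.000) knots.
Velocity relative to ground = (-10.632, -8.640) + (1.700, 0.000) = (-8.932, -8.640) knots.
Speed = |(-8.932, -8.640)| = 12.427 knots.

12.43 knots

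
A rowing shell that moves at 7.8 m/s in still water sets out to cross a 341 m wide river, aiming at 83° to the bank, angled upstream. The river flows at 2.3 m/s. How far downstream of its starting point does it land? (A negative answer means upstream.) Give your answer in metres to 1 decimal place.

Perpendicular speed = 7.742 m/s; crossing time = 341 / 7.742 = 44.046 s.
Net downstream speed = 1.349 m/s.
Drift = 1.349 × 44.046 = 59.437 m (downstream).

59.4 m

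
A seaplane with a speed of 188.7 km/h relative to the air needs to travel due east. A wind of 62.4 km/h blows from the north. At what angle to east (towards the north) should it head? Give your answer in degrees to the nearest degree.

The wind pushes perpendicular to the desired track; the heading must have a component into the wind equal to 62.4 km/h: 188.7 sin θ = 62.4.
sin θ = 0.3307, so θ = 19.310°.

19°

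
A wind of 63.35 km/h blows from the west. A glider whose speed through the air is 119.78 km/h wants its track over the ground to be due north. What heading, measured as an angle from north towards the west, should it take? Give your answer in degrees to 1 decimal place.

The wind pushes perpendicular to the desired track; the heading must have a component into the wind equal to 63.35 km/h: 119.78 sin θ = 63.35.
sin θ = 0.5289, so θ = 31.930°.

31.9°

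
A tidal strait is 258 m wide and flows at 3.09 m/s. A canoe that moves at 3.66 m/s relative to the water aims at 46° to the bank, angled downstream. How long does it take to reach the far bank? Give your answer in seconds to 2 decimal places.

98.00 s

The component of the canoe's velocity perpendicular to the bank is 3.66 × sin 46° = 2.633 m/s.
Only the cross-stream component determines the crossing time; the current contributes nothing perpendicular to the bank.
Time = 258 / 2.633 = 97.995 s.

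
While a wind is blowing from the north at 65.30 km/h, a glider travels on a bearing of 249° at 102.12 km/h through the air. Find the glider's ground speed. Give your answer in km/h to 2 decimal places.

Taking east as x and north as y: velocity relative to the air = (-95.337, -36.597) km/h; the air relative to ground = (0.000, -65.300) km/h.
Velocity relative to ground = (-95.337, -36.597) + (0.000, -65.300) = (-95.337, -101.897) km/h.
Speed = |(-95.337, -101.897)| = 139.542 km/h.

139.54 km/h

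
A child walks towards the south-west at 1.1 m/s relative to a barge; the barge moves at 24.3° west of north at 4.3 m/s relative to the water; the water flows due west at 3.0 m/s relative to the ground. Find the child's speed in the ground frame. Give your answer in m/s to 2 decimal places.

6.37 m/s

In east/north components (m/s): child relative to barge = (-0.778, -0.778); barge relative to water = (-1.770, 3.919); water relative to ground = (-3.000, 0.000).
Sum = (-5.547, 3.141) m/s.
Speed = |(-5.547, 3.141)| = 6.375 m/s.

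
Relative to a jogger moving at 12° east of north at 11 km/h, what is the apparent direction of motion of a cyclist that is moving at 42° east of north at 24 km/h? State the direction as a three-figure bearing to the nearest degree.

Taking east as x and north as y: cyclist velocity = (16.059, 17.835) km/h; jogger velocity = (2.287, 10.760) km/h.
Velocity of cyclist relative to jogger = (16.059, 17.835) − (2.287, 10.760) = (13.772, 7.076) km/h.
Bearing = atan2(13.77, 7.08) = 62.81° clockwise from north.

063°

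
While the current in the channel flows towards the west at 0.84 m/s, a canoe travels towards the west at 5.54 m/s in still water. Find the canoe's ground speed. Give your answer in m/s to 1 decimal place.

Taking east as x and north as y: velocity relative to the water = (-5.540, 0.000) m/s; the water relative to ground = (-0.840, 0.000) m/s.
Velocity relative to ground = (-5.540, 0.000) + (-0.840, 0.000) = (-6.380, 0.000) m/s.
Speed = |(-6.380, 0.000)| = 6.380 m/s.

6.4 m/s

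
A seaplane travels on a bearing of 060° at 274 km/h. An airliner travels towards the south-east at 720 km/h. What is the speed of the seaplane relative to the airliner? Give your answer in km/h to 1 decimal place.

701.0 km/h

Taking east as x and north as y: seaplane velocity = (237.291, 137.000) km/h; airliner velocity = (509.117, -509.117) km/h.
Velocity of seaplane relative to airliner = (237.291, 137.000) − (509.117, -509.117) = (-271.826, 646.117) km/h.
Magnitude = |(-271.826, 646.117)| = 700.968 km/h.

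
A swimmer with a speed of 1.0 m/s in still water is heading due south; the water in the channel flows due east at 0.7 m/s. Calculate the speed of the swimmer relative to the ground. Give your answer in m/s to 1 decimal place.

Taking east as x and north as y: velocity relative to the water = (0.000, -1.000) m/s; the water relative to ground = (0.700, 0.000) m/s.
Velocity relative to ground = (0.000, -1.000) + (0.700, 0.000) = (0.700, -1.000) m/s.
Speed = |(0.700, -1.000)| = 1.221 m/s.

1.2 m/s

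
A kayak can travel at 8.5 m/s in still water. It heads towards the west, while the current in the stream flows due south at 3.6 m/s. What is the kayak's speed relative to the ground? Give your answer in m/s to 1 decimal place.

Taking east as x and north as y: velocity relative to the water = (-8.500, 0.000) m/s; the water relative to ground = (0.000, -3.600) m/s.
Velocity relative to ground = (-8.500, 0.000) + (0.000, -3.600) = (-8.500, -3.600) m/s.
Speed = |(-8.500, -3.600)| = 9.231 m/s.

9.2 m/s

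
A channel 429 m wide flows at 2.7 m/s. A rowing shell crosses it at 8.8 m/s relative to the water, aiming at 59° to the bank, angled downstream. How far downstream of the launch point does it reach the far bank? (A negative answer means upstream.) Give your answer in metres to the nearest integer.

411 m

Perpendicular speed = 7.543 m/s; crossing time = 429 / 7.543 = 56.873 s.
Net downstream speed = 7.232 m/s.
Drift = 7.232 × 56.873 = 411.327 m (downstream).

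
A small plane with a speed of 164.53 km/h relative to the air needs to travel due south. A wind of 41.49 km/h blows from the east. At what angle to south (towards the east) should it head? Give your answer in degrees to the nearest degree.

The wind pushes perpendicular to the desired track; the heading must have a component into the wind equal to 41.49 km/h: 164.53 sin θ = 41.49.
sin θ = 0.2522, so θ = 14.606°.

15°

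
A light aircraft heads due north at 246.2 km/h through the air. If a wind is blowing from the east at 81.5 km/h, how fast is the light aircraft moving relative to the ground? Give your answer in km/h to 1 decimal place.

Taking east as x and north as y: velocity relative to the air = (0.000, 246.200) km/h; the air relative to ground = (-81.500, 0.000) km/h.
Velocity relative to ground = (0.000, 246.200) + (-81.500, 0.000) = (-81.500, 246.200) km/h.
Speed = |(-81.500, 246.200)| = 259.339 km/h.

259.3 km/h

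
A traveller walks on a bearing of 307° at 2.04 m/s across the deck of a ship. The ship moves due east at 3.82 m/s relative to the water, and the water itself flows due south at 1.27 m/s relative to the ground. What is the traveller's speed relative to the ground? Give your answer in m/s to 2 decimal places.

In east/north components (m/s): traveller relative to ship = (-1.629, 1.228); ship relative to water = (3.820, 0.000); water relative to ground = (0.000, -1.270).
Sum = (2.191, -0.042) m/s.
Speed = |(2.191, -0.042)| = 2.191 m/s.

2.19 m/s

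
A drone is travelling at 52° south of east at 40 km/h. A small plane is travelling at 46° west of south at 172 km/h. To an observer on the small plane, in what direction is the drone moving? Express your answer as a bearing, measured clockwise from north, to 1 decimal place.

059.3°

Taking east as x and north as y: drone velocity = (24.626, -31.520) km/h; small plane velocity = (-123.726, -119.481) km/h.
Velocity of drone relative to small plane = (24.626, -31.520) − (-123.726, -119.481) = (148.353, 87.961) km/h.
Bearing = atan2(148.35, 87.96) = 59.34° clockwise from north.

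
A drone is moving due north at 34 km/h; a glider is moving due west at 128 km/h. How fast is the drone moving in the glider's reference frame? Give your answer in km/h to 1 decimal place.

Taking east as x and north as y: drone velocity = (0.000, 34.000) km/h; glider velocity = (-128.000, 0.000) km/h.
Velocity of drone relative to glider = (0.000, 34.000) − (-128.000, 0.000) = (128.000, 34.000) km/h.
Magnitude = |(128.000, 34.000)| = 132.439 km/h.

132.4 km/h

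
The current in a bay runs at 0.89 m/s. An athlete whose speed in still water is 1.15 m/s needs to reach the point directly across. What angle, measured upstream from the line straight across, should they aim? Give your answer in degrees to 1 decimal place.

50.7°

To cancel the current, the upstream component of the athlete's velocity must equal the flow: 1.15 sin θ = 0.89.
sin θ = 0.89 / 1.15 = 0.7739.
θ = arcsin(0.7739) = 50.707°.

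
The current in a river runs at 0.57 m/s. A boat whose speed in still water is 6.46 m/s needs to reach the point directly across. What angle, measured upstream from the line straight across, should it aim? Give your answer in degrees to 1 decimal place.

5.1°

To cancel the current, the upstream component of the boat's velocity must equal the flow: 6.46 sin θ = 0.57.
sin θ = 0.57 / 6.46 = 0.0882.
θ = arcsin(0.0882) = 5.062°.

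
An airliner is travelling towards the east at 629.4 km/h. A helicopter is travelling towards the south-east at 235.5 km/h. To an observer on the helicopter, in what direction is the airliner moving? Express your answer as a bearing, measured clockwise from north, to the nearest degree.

070°

Taking east as x and north as y: airliner velocity = (629.400, 0.000) km/h; helicopter velocity = (166.524, -166.524) km/h.
Velocity of airliner relative to helicopter = (629.400, 0.000) − (166.524, -166.524) = (462.876, 166.524) km/h.
Bearing = atan2(462.88, 166.52) = 70.21° clockwise from north.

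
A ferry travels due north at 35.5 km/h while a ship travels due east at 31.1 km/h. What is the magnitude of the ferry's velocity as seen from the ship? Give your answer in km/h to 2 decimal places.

Taking east as x and north as y: ferry velocity = (0.000, 35.500) km/h; ship velocity = (31.100, 0.000) km/h.
Velocity of ferry relative to ship = (0.000, 35.500) − (31.100, 0.000) = (-31.100, 35.500) km/h.
Magnitude = |(-31.100, 35.500)| = 47.196 km/h.

47.20 km/h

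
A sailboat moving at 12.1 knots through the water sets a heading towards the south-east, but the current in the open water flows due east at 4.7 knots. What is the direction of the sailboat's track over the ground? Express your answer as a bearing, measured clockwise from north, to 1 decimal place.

122.8°

Taking east as x and north as y: velocity relative to the water = (8.556, -8.556) knots; the water relative to ground = (4.700, 0.000) knots.
Velocity relative to ground = (8.556, -8.556) + (4.700, 0.000) = (13.256, -8.556) knots.
Bearing = atan2(13.26, -8.56) = 122.84° clockwise from north.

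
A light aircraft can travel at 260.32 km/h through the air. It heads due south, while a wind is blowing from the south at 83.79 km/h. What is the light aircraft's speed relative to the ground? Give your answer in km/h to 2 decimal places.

Taking east as x and north as y: velocity relative to the air = (0.000, -260.320) km/h; the air relative to ground = (0.000, 83.790) km/h.
Velocity relative to ground = (0.000, -260.320) + (0.000, 83.790) = (0.000, -176.530) km/h.
Speed = |(0.000, -176.530)| = 176.530 km/h.

176.53 km/h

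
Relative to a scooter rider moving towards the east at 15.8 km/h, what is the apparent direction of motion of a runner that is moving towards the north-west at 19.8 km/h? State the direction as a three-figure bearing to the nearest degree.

295°

Taking east as x and north as y: runner velocity = (-14.001, 14.001) km/h; scooter rider velocity = (15.800, 0.000) km/h.
Velocity of runner relative to scooter rider = (-14.001, 14.001) − (15.800, 0.000) = (-29.801, 14.001) km/h.
Bearing = atan2(-29.80, 14.00) = 295.16° clockwise from north.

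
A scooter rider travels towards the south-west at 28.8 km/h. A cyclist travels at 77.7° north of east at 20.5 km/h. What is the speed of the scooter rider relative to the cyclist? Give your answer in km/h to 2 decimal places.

47.36 km/h

Taking east as x and north as y: scooter rider velocity = (-20.365, -20.365) km/h; cyclist velocity = (4.367, 20.029) km/h.
Velocity of scooter rider relative to cyclist = (-20.365, -20.365) − (4.367, 20.029) = (-24.732, -40.394) km/h.
Magnitude = |(-24.732, -40.394)| = 47.364 km/h.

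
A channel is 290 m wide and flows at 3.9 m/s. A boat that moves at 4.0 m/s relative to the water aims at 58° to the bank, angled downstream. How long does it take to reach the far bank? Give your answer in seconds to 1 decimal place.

The component of the boat's velocity perpendicular to the bank is 4.0 × sin 58° = 3.392 m/s.
The flow acts along the bank and has no component across it.
Time = 290 / 3.392 = 85.490 s.

85.5 s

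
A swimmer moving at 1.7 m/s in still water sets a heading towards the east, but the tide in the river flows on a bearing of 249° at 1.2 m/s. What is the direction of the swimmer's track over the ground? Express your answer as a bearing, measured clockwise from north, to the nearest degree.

127°

Taking east as x and north as y: velocity relative to the water = (1.700, 0.000) m/s; the water relative to ground = (-1.120, -0.430) m/s.
Velocity relative to ground = (1.700, 0.000) + (-1.120, -0.430) = (0.580, -0.430) m/s.
Bearing = atan2(0.58, -0.43) = 126.57° clockwise from north.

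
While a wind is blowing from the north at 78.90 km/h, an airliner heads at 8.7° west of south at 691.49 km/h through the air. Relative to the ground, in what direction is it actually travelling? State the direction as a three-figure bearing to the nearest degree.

Taking east as x and north as y: velocity relative to the air = (-104.595, -683.534) km/h; the air relative to ground = (0.000, -78.900) km/h.
Velocity relative to ground = (-104.595, -683.534) + (0.000, -78.900) = (-104.595, -762.434) km/h.
Bearing = atan2(-104.60, -762.43) = 187.81° clockwise from north.

188°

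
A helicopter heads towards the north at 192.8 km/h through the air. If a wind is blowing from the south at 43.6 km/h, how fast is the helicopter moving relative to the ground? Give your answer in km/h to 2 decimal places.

Taking east as x and north as y: velocity relative to the air = (0.000, 192.800) km/h; the air relative to ground = (0.000, 43.600) km/h.
Velocity relative to ground = (0.000, 192.800) + (0.000, 43.600) = (0.000, 236.400) km/h.
Speed = |(0.000, 236.400)| = 236.400 km/h.

236.40 km/h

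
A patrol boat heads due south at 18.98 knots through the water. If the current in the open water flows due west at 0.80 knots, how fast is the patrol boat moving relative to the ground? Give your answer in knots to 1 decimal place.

Taking east as x and north as y: velocity relative to the water = (0.000, -18.980) knots; the water relative to ground = (-0.800, 0.000) knots.
Velocity relative to ground = (0.000, -18.980) + (-0.800, 0.000) = (-0.800, -18.980) knots.
Speed = |(-0.800, -18.980)| = 18.997 knots.

19.0 knots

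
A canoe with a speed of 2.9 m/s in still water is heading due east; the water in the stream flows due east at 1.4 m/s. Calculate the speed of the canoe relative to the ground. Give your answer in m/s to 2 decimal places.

Taking east as x and north as y: velocity relative to the water = (2.900, 0.000) m/s; the water relative to ground = (1.400, 0.000) m/s.
Velocity relative to ground = (2.900, 0.000) + (1.400, 0.000) = (4.300, 0.000) m/s.
Speed = |(4.300, 0.000)| = 4.300 m/s.

4.30 m/s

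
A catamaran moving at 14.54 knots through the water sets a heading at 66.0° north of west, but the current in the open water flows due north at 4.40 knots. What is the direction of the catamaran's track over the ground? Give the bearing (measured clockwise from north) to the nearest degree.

342°

Taking east as x and north as y: velocity relative to the water = (-5.914, 13.283) knots; the water relative to ground = (0.000, 4.400) knots.
Velocity relative to ground = (-5.914, 13.283) + (0.000, 4.400) = (-5.914, 17.683) knots.
Bearing = atan2(-5.91, 17.68) = 341.51° clockwise from north.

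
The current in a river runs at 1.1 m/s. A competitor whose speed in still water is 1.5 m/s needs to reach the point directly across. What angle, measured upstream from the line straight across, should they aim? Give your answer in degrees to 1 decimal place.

To cancel the current, the upstream component of the competitor's velocity must equal the flow: 1.5 sin θ = 1.1.
sin θ = 1.1 / 1.5 = 0.7333.
θ = arcsin(0.7333) = 47.167°.

47.2°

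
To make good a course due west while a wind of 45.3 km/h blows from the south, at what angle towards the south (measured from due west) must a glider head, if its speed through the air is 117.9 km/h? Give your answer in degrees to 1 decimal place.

The wind pushes perpendicular to the desired track; the heading must have a component into the wind equal to 45.3 km/h: 117.9 sin θ = 45.3.
sin θ = 0.3842, so θ = 22.596°.

22.6°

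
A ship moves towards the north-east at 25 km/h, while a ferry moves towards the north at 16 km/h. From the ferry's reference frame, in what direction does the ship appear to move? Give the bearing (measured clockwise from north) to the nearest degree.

085°

Taking east as x and north as y: ship velocity = (17.678, 17.678) km/h; ferry velocity = (0.000, 16.000) km/h.
Velocity of ship relative to ferry = (17.678, 17.678) − (0.000, 16.000) = (17.678, 1.678) km/h.
Bearing = atan2(17.68, 1.68) = 84.58° clockwise from north.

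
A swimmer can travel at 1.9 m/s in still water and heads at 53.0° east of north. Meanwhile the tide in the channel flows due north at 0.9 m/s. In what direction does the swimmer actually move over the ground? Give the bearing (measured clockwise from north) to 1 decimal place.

036.6°

Taking east as x and north as y: velocity relative to the water = (1.517, 1.143) m/s; the water relative to ground = (0.000, 0.900) m/s.
Velocity relative to ground = (1.517, 1.143) + (0.000, 0.900) = (1.517, 2.043) m/s.
Bearing = atan2(1.52, 2.04) = 36.60° clockwise from north.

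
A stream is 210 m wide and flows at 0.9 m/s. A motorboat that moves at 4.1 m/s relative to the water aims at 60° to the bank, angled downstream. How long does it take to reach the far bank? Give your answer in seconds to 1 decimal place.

59.1 s

The component of the motorboat's velocity perpendicular to the bank is 4.1 × sin 60° = 3.551 m/s.
The flow acts along the bank and has no component across it.
Time = 210 / 3.551 = 59.143 s.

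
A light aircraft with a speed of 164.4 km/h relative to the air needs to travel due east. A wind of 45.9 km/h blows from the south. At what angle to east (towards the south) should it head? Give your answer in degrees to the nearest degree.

The wind pushes perpendicular to the desired track; the heading must have a component into the wind equal to 45.9 km/h: 164.4 sin θ = 45.9.
sin θ = 0.2792, so θ = 16.212°.

16°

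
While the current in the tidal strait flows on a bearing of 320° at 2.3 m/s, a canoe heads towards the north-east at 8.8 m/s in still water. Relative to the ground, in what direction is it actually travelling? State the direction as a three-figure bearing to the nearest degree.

031°

Taking east as x and north as y: velocity relative to the water = (6.223, 6.223) m/s; the water relative to ground = (-1.478, 1.762) m/s.
Velocity relative to ground = (6.223, 6.223) + (-1.478, 1.762) = (4.744, 7.984) m/s.
Bearing = atan2(4.74, 7.98) = 30.72° clockwise from north.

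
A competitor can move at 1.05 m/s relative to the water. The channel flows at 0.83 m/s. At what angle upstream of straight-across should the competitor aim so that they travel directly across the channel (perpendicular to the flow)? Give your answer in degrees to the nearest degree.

52°

To cancel the current, the upstream component of the competitor's velocity must equal the flow: 1.05 sin θ = 0.83.
sin θ = 0.83 / 1.05 = 0.7905.
θ = arcsin(0.7905) = 52.230°.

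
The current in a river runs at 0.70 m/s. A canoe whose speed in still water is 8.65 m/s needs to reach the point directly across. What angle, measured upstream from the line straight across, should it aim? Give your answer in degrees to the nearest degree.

5°

To cancel the current, the upstream component of the canoe's velocity must equal the flow: 8.65 sin θ = 0.70.
sin θ = 0.70 / 8.65 = 0.0809.
θ = arcsin(0.0809) = 4.642°.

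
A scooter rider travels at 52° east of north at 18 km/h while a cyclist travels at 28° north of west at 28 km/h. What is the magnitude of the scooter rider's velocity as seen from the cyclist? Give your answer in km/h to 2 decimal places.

Taking east as x and north as y: scooter rider velocity = (14.184, 11.082) km/h; cyclist velocity = (-24.723, 13.145) km/h.
Velocity of scooter rider relative to cyclist = (14.184, 11.082) − (-24.723, 13.145) = (38.907, -2.063) km/h.
Magnitude = |(38.907, -2.063)| = 38.961 km/h.

38.96 km/h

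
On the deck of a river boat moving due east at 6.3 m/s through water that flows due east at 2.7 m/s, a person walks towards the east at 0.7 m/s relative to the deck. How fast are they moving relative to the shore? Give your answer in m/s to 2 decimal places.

In east/north components (m/s): person relative to river boat = (0.700, 0.000); river boat relative to water = (6.300, 0.000); water relative to ground = (2.700, 0.000).
Sum = (9.700, 0.000) m/s.
Speed = |(9.700, 0.000)| = 9.700 m/s.

9.70 m/s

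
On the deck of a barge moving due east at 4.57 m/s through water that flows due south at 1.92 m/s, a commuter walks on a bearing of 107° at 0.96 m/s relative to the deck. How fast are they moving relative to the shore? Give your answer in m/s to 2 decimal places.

5.91 m/s

In east/north components (m/s): commuter relative to barge = (0.918, -0.281); barge relative to water = (4.570, 0.000); water relative to ground = (0.000, -1.920).
Sum = (5.488, -2.201) m/s.
Speed = |(5.488, -2.201)| = 5.913 m/s.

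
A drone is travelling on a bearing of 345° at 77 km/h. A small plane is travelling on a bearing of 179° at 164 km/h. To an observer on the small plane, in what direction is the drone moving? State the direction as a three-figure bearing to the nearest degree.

355°

Taking east as x and north as y: drone velocity = (-19.929, 74.376) km/h; small plane velocity = (2.862, -163.975) km/h.
Velocity of drone relative to small plane = (-19.929, 74.376) − (2.862, -163.975) = (-22.791, 238.351) km/h.
Bearing = atan2(-22.79, 238.35) = 354.54° clockwise from north.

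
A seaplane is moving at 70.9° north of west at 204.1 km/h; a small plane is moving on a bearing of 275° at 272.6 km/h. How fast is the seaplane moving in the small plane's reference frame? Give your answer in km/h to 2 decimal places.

265.58 km/h

Taking east as x and north as y: seaplane velocity = (-66.785, 192.864) km/h; small plane velocity = (-271.563, 23.759) km/h.
Velocity of seaplane relative to small plane = (-66.785, 192.864) − (-271.563, 23.759) = (204.778, 169.105) km/h.
Magnitude = |(204.778, 169.105)| = 265.576 km/h.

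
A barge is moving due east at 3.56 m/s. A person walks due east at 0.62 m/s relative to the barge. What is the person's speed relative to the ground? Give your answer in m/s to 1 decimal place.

4.2 m/s

Taking east as x and north as y: barge velocity = (3.560, 0.000) m/s; person velocity relative to barge = (0.620, 0.000) m/s.
Velocity relative to ground = (3.560, 0.000) + (0.620, 0.000) = (4.180, 0.000) m/s.
Speed = |(4.180, 0.000)| = 4.180 m/s.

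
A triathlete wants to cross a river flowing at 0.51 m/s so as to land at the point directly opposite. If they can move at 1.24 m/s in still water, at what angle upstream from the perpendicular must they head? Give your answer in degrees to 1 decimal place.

To cancel the current, the upstream component of the triathlete's velocity must equal the flow: 1.24 sin θ = 0.51.
sin θ = 0.51 / 1.24 = 0.4113.
θ = arcsin(0.4113) = 24.286°.

24.3°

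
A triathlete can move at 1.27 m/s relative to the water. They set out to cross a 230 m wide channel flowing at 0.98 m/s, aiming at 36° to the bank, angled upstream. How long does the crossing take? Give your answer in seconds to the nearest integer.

308 s

The component of the triathlete's velocity perpendicular to the bank is 1.27 × sin 36° = 0.746 m/s.
The current is parallel to the bank, so it does not affect the crossing time.
Time = 230 / 0.746 = 308.110 s.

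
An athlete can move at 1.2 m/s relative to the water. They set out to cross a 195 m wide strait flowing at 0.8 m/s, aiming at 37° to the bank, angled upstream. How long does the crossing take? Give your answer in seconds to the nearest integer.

270 s

The component of the athlete's velocity perpendicular to the bank is 1.2 × sin 37° = 0.722 m/s.
The flow acts along the bank and has no component across it.
Time = 195 / 0.722 = 270.017 s.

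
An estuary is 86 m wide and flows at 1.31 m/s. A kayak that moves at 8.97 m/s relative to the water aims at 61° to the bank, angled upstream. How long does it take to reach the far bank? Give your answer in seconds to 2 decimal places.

10.96 s

The component of the kayak's velocity perpendicular to the bank is 8.97 × sin 61° = 7.845 m/s.
The current is parallel to the bank, so it does not affect the crossing time.
Time = 86 / 7.845 = 10.962 s.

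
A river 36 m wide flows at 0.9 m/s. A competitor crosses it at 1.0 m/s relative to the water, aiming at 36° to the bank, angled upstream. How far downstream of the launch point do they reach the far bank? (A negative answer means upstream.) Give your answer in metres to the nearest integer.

Perpendicular speed = 0.588 m/s; crossing time = 36 / 0.588 = 61.247 s.
Net downstream speed = 0.091 m/s.
Drift = 0.091 × 61.247 = 5.572 m (downstream).

6 m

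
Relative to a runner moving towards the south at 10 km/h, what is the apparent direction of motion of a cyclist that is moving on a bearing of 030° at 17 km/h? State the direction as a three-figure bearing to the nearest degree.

019°

Taking east as x and north as y: cyclist velocity = (8.500, 14.722) km/h; runner velocity = (0.000, -10.000) km/h.
Velocity of cyclist relative to runner = (8.500, 14.722) − (0.000, -10.000) = (8.500, 24.722) km/h.
Bearing = atan2(8.50, 24.72) = 18.97° clockwise from north.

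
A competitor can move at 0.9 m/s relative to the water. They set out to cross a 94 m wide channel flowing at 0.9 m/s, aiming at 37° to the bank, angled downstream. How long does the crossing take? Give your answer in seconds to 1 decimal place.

173.5 s

The component of the competitor's velocity perpendicular to the bank is 0.9 × sin 37° = 0.542 m/s.
The flow acts along the bank and has no component across it.
Time = 94 / 0.542 = 173.549 s.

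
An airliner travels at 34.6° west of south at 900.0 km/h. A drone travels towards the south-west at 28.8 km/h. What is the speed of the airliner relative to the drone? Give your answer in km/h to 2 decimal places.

Taking east as x and north as y: airliner velocity = (-511.059, -740.823) km/h; drone velocity = (-20.365, -20.365) km/h.
Velocity of airliner relative to drone = (-511.059, -740.823) − (-20.365, -20.365) = (-490.695, -720.458) km/h.
Magnitude = |(-490.695, -720.458)| = 871.689 km/h.

871.69 km/h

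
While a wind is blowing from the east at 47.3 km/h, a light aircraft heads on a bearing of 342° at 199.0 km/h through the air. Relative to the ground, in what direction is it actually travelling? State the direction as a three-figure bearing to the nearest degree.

Taking east as x and north as y: velocity relative to the air = (-61.494, 189.260) km/h; the air relative to ground = (-47.300, 0.000) km/h.
Velocity relative to ground = (-61.494, 189.260) + (-47.300, 0.000) = (-108.794, 189.260) km/h.
Bearing = atan2(-108.79, 189.26) = 330.11° clockwise from north.

330°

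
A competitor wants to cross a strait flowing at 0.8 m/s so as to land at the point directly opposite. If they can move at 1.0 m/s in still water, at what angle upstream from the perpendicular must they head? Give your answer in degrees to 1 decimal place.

53.1°

To cancel the current, the upstream component of the competitor's velocity must equal the flow: 1.0 sin θ = 0.8.
sin θ = 0.8 / 1.0 = 0.8000.
θ = arcsin(0.8000) = 53.130°.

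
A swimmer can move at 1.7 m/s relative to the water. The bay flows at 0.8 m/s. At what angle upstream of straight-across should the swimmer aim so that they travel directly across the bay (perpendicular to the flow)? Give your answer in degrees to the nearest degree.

To cancel the current, the upstream component of the swimmer's velocity must equal the flow: 1.7 sin θ = 0.8.
sin θ = 0.8 / 1.7 = 0.4706.
θ = arcsin(0.4706) = 28.072°.

28°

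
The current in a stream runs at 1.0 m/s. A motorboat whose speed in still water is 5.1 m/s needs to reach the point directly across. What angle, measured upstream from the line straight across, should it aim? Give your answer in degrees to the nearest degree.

To cancel the current, the upstream component of the motorboat's velocity must equal the flow: 5.1 sin θ = 1.0.
sin θ = 1.0 / 5.1 = 0.1961.
θ = arcsin(0.1961) = 11.308°.

11°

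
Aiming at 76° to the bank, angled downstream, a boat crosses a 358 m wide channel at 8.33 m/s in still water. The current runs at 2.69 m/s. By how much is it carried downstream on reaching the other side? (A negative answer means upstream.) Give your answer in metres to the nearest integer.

208 m

Perpendicular speed = 8.083 m/s; crossing time = 358 / 8.083 = 44.293 s.
Net downstream speed = 4.705 m/s.
Drift = 4.705 × 44.293 = 208.407 m (downstream).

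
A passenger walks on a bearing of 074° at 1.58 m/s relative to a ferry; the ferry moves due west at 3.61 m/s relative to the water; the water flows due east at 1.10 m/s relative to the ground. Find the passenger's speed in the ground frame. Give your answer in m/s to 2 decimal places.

In east/north components (m/s): passenger relative to ferry = (1.519, 0.436); ferry relative to water = (-3.610, 0.000); water relative to ground = (1.100, 0.000).
Sum = (-0.991, 0.436) m/s.
Speed = |(-0.991, 0.436)| = 1.083 m/s.

1.08 m/s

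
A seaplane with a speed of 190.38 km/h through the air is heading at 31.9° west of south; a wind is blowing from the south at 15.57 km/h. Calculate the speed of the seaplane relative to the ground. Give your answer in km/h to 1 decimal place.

177.4 km/h

Taking east as x and north as y: velocity relative to the air = (-100.604, -161.627) km/h; the air relative to ground = (0.000, 15.570) km/h.
Velocity relative to ground = (-100.604, -161.627) + (0.000, 15.570) = (-100.604, -146.057) km/h.
Speed = |(-100.604, -146.057)| = 177.352 km/h.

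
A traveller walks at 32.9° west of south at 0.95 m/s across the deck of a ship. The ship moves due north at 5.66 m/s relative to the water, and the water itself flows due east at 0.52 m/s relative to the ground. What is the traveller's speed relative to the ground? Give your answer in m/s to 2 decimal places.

4.86 m/s

In east/north components (m/s): traveller relative to ship = (-0.516, -0.798); ship relative to water = (0.000, 5.660); water relative to ground = (0.520, 0.000).
Sum = (0.004, 4.862) m/s.
Speed = |(0.004, 4.862)| = 4.862 m/s.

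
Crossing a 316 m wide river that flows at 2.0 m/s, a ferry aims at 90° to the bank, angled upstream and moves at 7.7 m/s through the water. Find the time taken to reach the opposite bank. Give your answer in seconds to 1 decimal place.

The component of the ferry's velocity perpendicular to the bank is 7.7 m/s.
Only the cross-stream component determines the crossing time; the current contributes nothing perpendicular to the bank.
Time = 316 / 7.700 = 41.039 s.

41.0 s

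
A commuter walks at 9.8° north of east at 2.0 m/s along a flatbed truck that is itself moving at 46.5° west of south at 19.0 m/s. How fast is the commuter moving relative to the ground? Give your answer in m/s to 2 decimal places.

Taking east as x and north as y: flatbed truck velocity = (-13.782, -13.079) m/s; commuter velocity relative to flatbed truck = (1.971, 0.340) m/s.
Velocity relative to ground = (-13.782, -13.079) + (1.971, 0.340) = (-11.811, -12.738) m/s.
Speed = |(-11.811, -12.738)| = 17.372 m/s.

17.37 m/s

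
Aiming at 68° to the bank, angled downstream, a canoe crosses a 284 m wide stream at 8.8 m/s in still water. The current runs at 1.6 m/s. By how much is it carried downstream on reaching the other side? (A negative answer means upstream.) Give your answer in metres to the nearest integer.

170 m

Perpendicular speed = 8.159 m/s; crossing time = 284 / 8.159 = 34.807 s.
Net downstream speed = 4.897 m/s.
Drift = 4.897 × 34.807 = 170.435 m (downstream).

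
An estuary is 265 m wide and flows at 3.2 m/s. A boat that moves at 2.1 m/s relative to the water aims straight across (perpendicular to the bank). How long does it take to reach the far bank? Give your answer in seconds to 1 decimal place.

126.2 s

The component of the boat's velocity perpendicular to the bank is 2.1 m/s.
Only the cross-stream component determines the crossing time; the current contributes nothing perpendicular to the bank.
Time = 265 / 2.100 = 126.190 s.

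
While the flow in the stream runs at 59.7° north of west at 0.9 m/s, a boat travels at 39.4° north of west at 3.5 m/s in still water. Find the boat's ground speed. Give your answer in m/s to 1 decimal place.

4.4 m/s

Taking east as x and north as y: velocity relative to the water = (-2.705, 2.222) m/s; the water relative to ground = (-0.454, 0.777) m/s.
Velocity relative to ground = (-2.705, 2.222) + (-0.454, 0.777) = (-3.159, 2.999) m/s.
Speed = |(-3.159, 2.999)| = 4.355 m/s.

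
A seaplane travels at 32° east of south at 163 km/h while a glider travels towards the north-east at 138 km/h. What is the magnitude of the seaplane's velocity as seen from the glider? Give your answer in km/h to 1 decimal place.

Taking east as x and north as y: seaplane velocity = (86.377, -138.232) km/h; glider velocity = (97.581, 97.581) km/h.
Velocity of seaplane relative to glider = (86.377, -138.232) − (97.581, 97.581) = (-11.204, -235.813) km/h.
Magnitude = |(-11.204, -235.813)| = 236.079 km/h.

236.1 km/h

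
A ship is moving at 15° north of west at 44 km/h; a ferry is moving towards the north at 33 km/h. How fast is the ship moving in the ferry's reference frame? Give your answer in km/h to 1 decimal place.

47.7 km/h

Taking east as x and north as y: ship velocity = (-42.501, 11.388) km/h; ferry velocity = (0.000, 33.000) km/h.
Velocity of ship relative to ferry = (-42.501, 11.388) − (0.000, 33.000) = (-42.501, -21.612) km/h.
Magnitude = |(-42.501, -21.612)| = 47.680 km/h.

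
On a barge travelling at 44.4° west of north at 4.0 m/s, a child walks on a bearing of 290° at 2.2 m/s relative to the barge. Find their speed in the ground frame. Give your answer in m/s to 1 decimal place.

Taking east as x and north as y: barge velocity = (-2.799, 2.858) m/s; child velocity relative to barge = (-2.067, 0.752) m/s.
Velocity relative to ground = (-2.799, 2.858) + (-2.067, 0.752) = (-4.866, 3.610) m/s.
Speed = |(-4.866, 3.610)| = 6.059 m/s.

6.1 m/s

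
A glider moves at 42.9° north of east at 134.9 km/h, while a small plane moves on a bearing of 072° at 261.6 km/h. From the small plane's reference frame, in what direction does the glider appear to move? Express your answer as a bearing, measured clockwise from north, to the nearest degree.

Taking east as x and north as y: glider velocity = (98.820, 91.829) km/h; small plane velocity = (248.796, 80.839) km/h.
Velocity of glider relative to small plane = (98.820, 91.829) − (248.796, 80.839) = (-149.976, 10.990) km/h.
Bearing = atan2(-149.98, 10.99) = 274.19° clockwise from north.

274°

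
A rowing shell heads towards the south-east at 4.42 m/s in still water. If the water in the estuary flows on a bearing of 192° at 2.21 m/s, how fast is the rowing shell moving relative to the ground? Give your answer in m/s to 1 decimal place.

5.9 m/s

Taking east as x and north as y: velocity relative to the water = (3.125, -3.125) m/s; the water relative to ground = (-0.459, -2.162) m/s.
Velocity relative to ground = (3.125, -3.125) + (-0.459, -2.162) = (2.666, -5.287) m/s.
Speed = |(2.666, -5.287)| = 5.921 m/s.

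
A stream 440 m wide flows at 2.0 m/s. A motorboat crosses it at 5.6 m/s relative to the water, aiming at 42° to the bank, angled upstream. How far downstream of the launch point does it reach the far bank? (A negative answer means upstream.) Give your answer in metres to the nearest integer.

Perpendicular speed = 3.747 m/s; crossing time = 440 / 3.747 = 117.423 s.
Net downstream speed = -2.162 m/s.
Drift = -2.162 × 117.423 = -253.823 m (upstream).

-254 m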